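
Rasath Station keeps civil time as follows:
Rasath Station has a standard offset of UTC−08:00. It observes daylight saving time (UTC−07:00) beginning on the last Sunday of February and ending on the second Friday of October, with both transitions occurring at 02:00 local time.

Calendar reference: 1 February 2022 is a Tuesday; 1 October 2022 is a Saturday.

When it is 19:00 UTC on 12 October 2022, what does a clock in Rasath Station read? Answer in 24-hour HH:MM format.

12:00

1 February 2022 is a Tuesday, so Sundays fall on 6, 13, 20, 27; the last is February 27.
1 October 2022 is a Saturday, so the first Friday is October 7 and the second is October 14.
At the standard offset (UTC−08:00), 19:00 UTC − 8h = 11:00 Rasath Station standard time.
Daylight saving runs 27 February – 14 October; the standard-time date in Rasath Station, 12 October 2022, is inside that window, so Rasath Station is at UTC−07:00.
19:00 UTC − 7h = 12:00 local.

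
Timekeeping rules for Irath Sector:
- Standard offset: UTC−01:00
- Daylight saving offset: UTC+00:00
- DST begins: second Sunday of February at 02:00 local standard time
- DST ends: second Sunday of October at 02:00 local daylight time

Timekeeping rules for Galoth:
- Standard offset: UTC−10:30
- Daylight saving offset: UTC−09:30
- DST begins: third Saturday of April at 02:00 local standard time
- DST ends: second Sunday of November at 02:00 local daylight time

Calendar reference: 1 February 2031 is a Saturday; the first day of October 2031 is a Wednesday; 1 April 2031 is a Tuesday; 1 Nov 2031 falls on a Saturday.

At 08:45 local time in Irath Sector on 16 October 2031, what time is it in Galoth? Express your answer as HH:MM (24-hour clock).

00:15

1 February 2031 is a Saturday, so the first Sunday is February 2 and the second is February 9.
1 October 2031 is a Wednesday, so the first Sunday is October 5 and the second is October 12.
Daylight saving runs 9 February – 12 October; 16 October 2031 is outside that window, so Irath Sector is on standard time at UTC−01:00.
08:45 Irath Sector + 1h = 09:45 UTC.
1 April 2031 is a Tuesday, so the first Saturday is April 5 and the third is April 19.
1 November 2031 is a Saturday, so the first Sunday is November 2 and the second is November 9.
At the standard offset (UTC−10:30), 09:45 UTC − 10h30m = 23:15 Galoth standard time (rolling into the previous day, 15 October 2031).
The standard-time date in Galoth, 15 October 2031, lies within the daylight-saving period (19 April – 9 November), so Galoth is on daylight time, UTC−09:30.
09:45 UTC − 9h30m = 00:15 Galoth.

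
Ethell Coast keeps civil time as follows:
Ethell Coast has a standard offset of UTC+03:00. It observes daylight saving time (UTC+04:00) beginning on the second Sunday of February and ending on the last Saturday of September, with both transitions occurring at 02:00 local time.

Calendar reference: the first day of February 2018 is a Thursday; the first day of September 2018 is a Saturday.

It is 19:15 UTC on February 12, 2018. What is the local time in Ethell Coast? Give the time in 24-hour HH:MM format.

23:15

1 February 2018 is a Thursday, so the first Sunday is February 4 and the second is February 11.
1 September 2018 is a Saturday, so Saturdays fall on 1, 8, 15, 22, 29; the last is September 29.
At the standard offset (UTC+03:00), 19:15 UTC + 3h = 22:15 Ethell Coast standard time.
The standard-time date in Ethell Coast, February 12, 2018, falls between 11 February and 29 September, so daylight saving is in effect and Ethell Coast is at UTC+04:00.
19:15 UTC + 4h = 23:15 local.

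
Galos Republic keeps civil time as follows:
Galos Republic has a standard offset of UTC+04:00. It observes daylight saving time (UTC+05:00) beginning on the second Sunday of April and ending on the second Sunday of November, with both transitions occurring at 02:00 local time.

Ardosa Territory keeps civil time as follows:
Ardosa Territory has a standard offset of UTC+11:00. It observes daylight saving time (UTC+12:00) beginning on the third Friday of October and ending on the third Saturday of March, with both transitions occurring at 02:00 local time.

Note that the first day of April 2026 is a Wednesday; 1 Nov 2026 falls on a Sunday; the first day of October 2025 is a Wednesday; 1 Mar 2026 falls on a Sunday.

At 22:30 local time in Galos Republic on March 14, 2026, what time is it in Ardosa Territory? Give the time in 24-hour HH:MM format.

1 April 2026 is a Wednesday, so the first Sunday is April 5 and the second is April 12.
1 November 2026 is a Sunday, so the first Sunday is November 1 and the second is November 8.
Daylight saving runs 12 April – 8 November; March 14, 2026 is outside that window, so Galos Republic is on standard time at UTC+04:00.
22:30 Galos Republic − 4h = 18:30 UTC.
1 October 2025 is a Wednesday, so the first Friday is October 3 and the third is October 17.
1 March 2026 is a Sunday, so the first Saturday is March 7 and the third is March 21.
At the standard offset (UTC+11:00), 18:30 UTC + 11h = 05:30 Ardosa Territory standard time (rolling into the next day, 15 March 2026).
Daylight saving runs 17 October 2025 – 21 March 2026; the standard-time date in Ardosa Territory, March 15, 2026, is inside that window, so Ardosa Territory is at UTC+12:00.
18:30 UTC + 12h = 06:30 Ardosa Territory (rolling into the next day, 15 March 2026).

06:30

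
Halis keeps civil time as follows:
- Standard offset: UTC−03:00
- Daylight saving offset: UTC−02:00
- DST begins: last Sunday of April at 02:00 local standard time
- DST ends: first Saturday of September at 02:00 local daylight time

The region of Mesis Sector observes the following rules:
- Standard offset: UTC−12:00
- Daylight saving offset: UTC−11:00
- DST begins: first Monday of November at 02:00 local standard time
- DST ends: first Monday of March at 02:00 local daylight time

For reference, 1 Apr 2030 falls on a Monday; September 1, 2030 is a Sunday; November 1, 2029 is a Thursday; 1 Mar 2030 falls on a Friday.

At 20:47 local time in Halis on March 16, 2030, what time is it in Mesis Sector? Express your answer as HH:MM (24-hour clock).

1 April 2030 is a Monday, so Sundays fall on 7, 14, 21, 28; the last is April 28.
1 September 2030 is a Sunday, so the first Saturday is September 7.
March 16, 2030 does not fall between 28 April and 7 September, so daylight saving is not in effect and Halis is at UTC−03:00.
20:47 Halis + 3h = 23:47 UTC.
1 November 2029 is a Thursday, so the first Monday is November 5.
1 March 2030 is a Friday, so the first Monday is March 4.
At the standard offset (UTC−12:00), 23:47 UTC − 12h = 11:47 Mesis Sector standard time.
The standard-time date in Mesis Sector, March 16, 2030, does not fall between 5 November 2029 and 4 March 2030, so daylight saving is not in effect and Mesis Sector is at UTC−12:00.
23:47 UTC − 12h = 11:47 Mesis Sector.

11:47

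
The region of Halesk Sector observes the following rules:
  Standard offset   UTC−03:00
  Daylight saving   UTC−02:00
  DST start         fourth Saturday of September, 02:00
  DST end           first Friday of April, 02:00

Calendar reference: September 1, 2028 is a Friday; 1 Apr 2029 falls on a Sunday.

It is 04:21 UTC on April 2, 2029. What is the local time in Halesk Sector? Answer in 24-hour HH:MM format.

1 September 2028 is a Friday, so the first Saturday is September 2 and the fourth is September 23.
1 April 2029 is a Sunday, so the first Friday is April 6.
At the standard offset (UTC−03:00), 04:21 UTC − 3h = 01:21 Halesk Sector standard time.
Daylight saving runs 23 September 2028 – 6 April 2029; the standard-time date in Halesk Sector, April 2, 2029, is inside that window, so Halesk Sector is at UTC−02:00.
04:21 UTC − 2h = 02:21 local.

02:21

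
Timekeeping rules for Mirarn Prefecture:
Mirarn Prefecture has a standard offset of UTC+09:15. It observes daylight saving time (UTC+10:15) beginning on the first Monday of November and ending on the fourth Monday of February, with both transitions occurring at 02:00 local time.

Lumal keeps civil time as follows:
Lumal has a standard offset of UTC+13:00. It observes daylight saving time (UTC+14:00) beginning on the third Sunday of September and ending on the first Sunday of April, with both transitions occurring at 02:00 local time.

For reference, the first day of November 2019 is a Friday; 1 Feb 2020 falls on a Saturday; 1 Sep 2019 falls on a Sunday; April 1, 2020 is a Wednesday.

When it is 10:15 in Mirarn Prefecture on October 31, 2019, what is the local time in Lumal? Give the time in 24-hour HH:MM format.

15:00

1 November 2019 is a Friday, so the first Monday is November 4.
1 February 2020 is a Saturday, so the first Monday is February 3 and the fourth is February 24.
October 31, 2019 does not fall between 4 November 2019 and 24 February 2020, so daylight saving is not in effect and Mirarn Prefecture is at UTC+09:15.
10:15 Mirarn Prefecture − 9h15m = 01:00 UTC.
1 September 2019 is a Sunday, so the first Sunday is September 1 and the third is September 15.
1 April 2020 is a Wednesday, so the first Sunday is April 5.
At the standard offset (UTC+13:00), 01:00 UTC + 13h = 14:00 Lumal standard time.
The standard-time date in Lumal, October 31, 2019, lies within the daylight-saving period (15 September 2019 – 5 April 2020), so Lumal is on daylight time, UTC+14:00.
01:00 UTC + 14h = 15:00 Lumal.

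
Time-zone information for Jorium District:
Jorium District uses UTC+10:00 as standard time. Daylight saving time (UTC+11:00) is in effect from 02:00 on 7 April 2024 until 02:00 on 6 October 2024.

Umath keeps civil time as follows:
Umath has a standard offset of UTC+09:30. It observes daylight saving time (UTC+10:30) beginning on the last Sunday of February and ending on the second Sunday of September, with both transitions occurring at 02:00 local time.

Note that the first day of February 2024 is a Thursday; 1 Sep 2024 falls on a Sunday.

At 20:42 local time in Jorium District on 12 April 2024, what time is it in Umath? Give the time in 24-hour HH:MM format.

12 April 2024 falls between 7 April and 6 October, so daylight saving is in effect and Jorium District is at UTC+11:00.
20:42 Jorium District − 11h = 09:42 UTC.
1 February 2024 is a Thursday, so Sundays fall on 4, 11, 18, 25; the last is February 25.
1 September 2024 is a Sunday, so the first Sunday is September 1 and the second is September 8.
At the standard offset (UTC+09:30), 09:42 UTC + 9h30m = 19:12 Umath standard time.
The standard-time date in Umath, 12 April 2024, falls between 25 February and 8 September, so daylight saving is in effect and Umath is at UTC+10:30.
09:42 UTC + 10h30m = 20:12 Umath.

20:12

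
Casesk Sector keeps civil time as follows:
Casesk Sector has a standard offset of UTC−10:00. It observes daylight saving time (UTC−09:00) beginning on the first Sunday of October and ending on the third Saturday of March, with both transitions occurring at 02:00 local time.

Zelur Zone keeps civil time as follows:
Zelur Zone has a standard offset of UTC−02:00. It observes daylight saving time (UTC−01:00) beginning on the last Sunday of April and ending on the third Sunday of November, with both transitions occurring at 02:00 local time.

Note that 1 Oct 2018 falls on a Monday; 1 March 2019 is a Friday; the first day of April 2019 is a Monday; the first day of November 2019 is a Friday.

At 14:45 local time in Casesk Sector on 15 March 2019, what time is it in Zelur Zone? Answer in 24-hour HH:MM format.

21:45

1 October 2018 is a Monday, so the first Sunday is October 7.
1 March 2019 is a Friday, so the first Saturday is March 2 and the third is March 16.
15 March 2019 falls between 7 October 2018 and 16 March 2019, so daylight saving is in effect and Casesk Sector is at UTC−09:00.
14:45 Casesk Sector + 9h = 23:45 UTC.
1 April 2019 is a Monday, so Sundays fall on 7, 14, 21, 28; the last is April 28.
1 November 2019 is a Friday, so the first Sunday is November 3 and the third is November 17.
At the standard offset (UTC−02:00), 23:45 UTC − 2h = 21:45 Zelur Zone standard time.
The standard-time date in Zelur Zone, 15 March 2019, is outside the daylight-saving period (28 April – 17 November), so Zelur Zone is on standard time, UTC−02:00.
23:45 UTC − 2h = 21:45 Zelur Zone.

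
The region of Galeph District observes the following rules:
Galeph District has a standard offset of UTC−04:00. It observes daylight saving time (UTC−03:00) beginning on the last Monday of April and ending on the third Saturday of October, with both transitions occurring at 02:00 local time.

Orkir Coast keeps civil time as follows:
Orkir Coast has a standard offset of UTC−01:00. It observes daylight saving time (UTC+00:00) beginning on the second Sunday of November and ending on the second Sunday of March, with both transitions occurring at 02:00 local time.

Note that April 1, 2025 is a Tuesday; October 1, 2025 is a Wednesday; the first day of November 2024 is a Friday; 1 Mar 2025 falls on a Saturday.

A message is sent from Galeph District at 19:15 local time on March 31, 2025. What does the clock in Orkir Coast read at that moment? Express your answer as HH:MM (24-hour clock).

1 April 2025 is a Tuesday, so Mondays fall on 7, 14, 21, 28; the last is April 28.
1 October 2025 is a Wednesday, so the first Saturday is October 4 and the third is October 18.
March 31, 2025 does not fall between 28 April and 18 October, so daylight saving is not in effect and Galeph District is at UTC−04:00.
19:15 Galeph District + 4h = 23:15 UTC.
1 November 2024 is a Friday, so the first Sunday is November 3 and the second is November 10.
1 March 2025 is a Saturday, so the first Sunday is March 2 and the second is March 9.
At the standard offset (UTC−01:00), 23:15 UTC − 1h = 22:15 Orkir Coast standard time.
The standard-time date in Orkir Coast, March 31, 2025, does not fall between 10 November 2024 and 9 March 2025, so daylight saving is not in effect and Orkir Coast is at UTC−01:00.
23:15 UTC − 1h = 22:15 Orkir Coast.

22:15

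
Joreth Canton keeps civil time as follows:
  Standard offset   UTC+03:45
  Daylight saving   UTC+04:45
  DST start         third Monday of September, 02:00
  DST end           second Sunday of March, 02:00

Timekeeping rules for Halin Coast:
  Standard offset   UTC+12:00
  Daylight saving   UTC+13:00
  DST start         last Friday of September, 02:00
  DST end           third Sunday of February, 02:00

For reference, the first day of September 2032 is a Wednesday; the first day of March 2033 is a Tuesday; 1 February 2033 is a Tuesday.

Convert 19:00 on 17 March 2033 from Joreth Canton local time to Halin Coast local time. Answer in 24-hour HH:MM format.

1 September 2032 is a Wednesday, so the first Monday is September 6 and the third is September 20.
1 March 2033 is a Tuesday, so the first Sunday is March 6 and the second is March 13.
17 March 2033 is outside the daylight-saving period (20 September 2032 – 13 March 2033), so Joreth Canton is on standard time, UTC+03:45.
19:00 Joreth Canton − 3h45m = 15:15 UTC.
1 September 2032 is a Wednesday, so Fridays fall on 3, 10, 17, 24; the last is September 24.
1 February 2033 is a Tuesday, so the first Sunday is February 6 and the third is February 20.
At the standard offset (UTC+12:00), 15:15 UTC + 12h = 03:15 Halin Coast standard time (rolling into the next day, 18 March 2033).
Daylight saving runs 24 September 2032 – 20 February 2033; the standard-time date in Halin Coast, 18 March 2033, is outside that window, so Halin Coast is on standard time at UTC+12:00.
15:15 UTC + 12h = 03:15 Halin Coast (rolling into the next day, 18 March 2033).

03:15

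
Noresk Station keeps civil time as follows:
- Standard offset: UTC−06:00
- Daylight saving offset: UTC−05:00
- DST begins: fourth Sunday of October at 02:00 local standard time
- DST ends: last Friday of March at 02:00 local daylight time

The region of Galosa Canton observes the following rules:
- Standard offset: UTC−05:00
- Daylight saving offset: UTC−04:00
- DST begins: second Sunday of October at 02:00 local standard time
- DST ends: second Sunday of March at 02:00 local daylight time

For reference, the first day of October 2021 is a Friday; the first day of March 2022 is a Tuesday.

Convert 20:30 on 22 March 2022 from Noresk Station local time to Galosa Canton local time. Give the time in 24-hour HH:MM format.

20:30

1 October 2021 is a Friday, so the first Sunday is October 3 and the fourth is October 24.
1 March 2022 is a Tuesday, so Fridays fall on 4, 11, 18, 25; the last is March 25.
22 March 2022 falls between 24 October 2021 and 25 March 2022, so daylight saving is in effect and Noresk Station is at UTC−05:00.
20:30 Noresk Station + 5h = 01:30 UTC (rolling into the next day, 23 March 2022).
1 October 2021 is a Friday, so the first Sunday is October 3 and the second is October 10.
1 March 2022 is a Tuesday, so the first Sunday is March 6 and the second is March 13.
At the standard offset (UTC−05:00), 01:30 UTC − 5h = 20:30 Galosa Canton standard time (rolling into the previous day, 22 March 2022).
The standard-time date in Galosa Canton, 22 March 2022, is outside the daylight-saving period (10 October 2021 – 13 March 2022), so Galosa Canton is on standard time, UTC−05:00.
01:30 UTC − 5h = 20:30 Galosa Canton (rolling into the previous day, 22 March 2022).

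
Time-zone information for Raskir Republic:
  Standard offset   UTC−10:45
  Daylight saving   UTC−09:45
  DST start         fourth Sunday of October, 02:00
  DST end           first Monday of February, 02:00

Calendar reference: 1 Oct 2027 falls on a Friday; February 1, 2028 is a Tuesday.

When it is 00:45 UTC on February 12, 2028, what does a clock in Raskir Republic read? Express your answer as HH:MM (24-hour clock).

14:00

1 October 2027 is a Friday, so the first Sunday is October 3 and the fourth is October 24.
1 February 2028 is a Tuesday, so the first Monday is February 7.
At the standard offset (UTC−10:45), 00:45 UTC − 10h45m = 14:00 Raskir Republic standard time (rolling into the previous day, 11 February 2028).
The standard-time date in Raskir Republic, February 11, 2028, is outside the daylight-saving period (24 October 2027 – 7 February 2028), so Raskir Republic is on standard time, UTC−10:45.
00:45 UTC − 10h45m = 14:00 local (rolling into the previous day, 11 February 2028).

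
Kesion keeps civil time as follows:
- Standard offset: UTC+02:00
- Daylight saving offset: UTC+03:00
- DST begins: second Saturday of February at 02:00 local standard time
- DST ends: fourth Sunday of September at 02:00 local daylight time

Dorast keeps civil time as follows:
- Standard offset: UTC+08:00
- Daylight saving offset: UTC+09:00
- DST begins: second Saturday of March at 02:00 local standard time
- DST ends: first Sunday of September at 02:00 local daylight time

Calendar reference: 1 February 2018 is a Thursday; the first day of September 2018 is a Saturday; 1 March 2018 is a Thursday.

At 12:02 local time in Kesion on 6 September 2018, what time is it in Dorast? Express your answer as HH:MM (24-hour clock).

17:02

1 February 2018 is a Thursday, so the first Saturday is February 3 and the second is February 10.
1 September 2018 is a Saturday, so the first Sunday is September 2 and the fourth is September 23.
Daylight saving runs 10 February – 23 September; 6 September 2018 is inside that window, so Kesion is at UTC+03:00.
12:02 Kesion − 3h = 09:02 UTC.
1 March 2018 is a Thursday, so the first Saturday is March 3 and the second is March 10.
1 September 2018 is a Saturday, so the first Sunday is September 2.
At the standard offset (UTC+08:00), 09:02 UTC + 8h = 17:02 Dorast standard time.
Daylight saving runs 10 March – 2 September; the standard-time date in Dorast, 6 September 2018, is outside that window, so Dorast is on standard time at UTC+08:00.
09:02 UTC + 8h = 17:02 Dorast.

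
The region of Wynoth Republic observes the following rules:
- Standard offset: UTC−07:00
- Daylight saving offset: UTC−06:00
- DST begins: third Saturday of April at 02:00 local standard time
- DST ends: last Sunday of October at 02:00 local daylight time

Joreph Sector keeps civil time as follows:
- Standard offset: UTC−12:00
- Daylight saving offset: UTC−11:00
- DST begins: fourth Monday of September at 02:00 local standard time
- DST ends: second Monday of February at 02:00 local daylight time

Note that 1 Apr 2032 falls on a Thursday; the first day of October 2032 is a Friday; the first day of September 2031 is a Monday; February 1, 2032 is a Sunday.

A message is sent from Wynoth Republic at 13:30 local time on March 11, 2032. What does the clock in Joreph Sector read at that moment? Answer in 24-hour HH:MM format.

08:30

1 April 2032 is a Thursday, so the first Saturday is April 3 and the third is April 17.
1 October 2032 is a Friday, so Sundays fall on 3, 10, 17, 24, 31; the last is October 31.
March 11, 2032 does not fall between 17 April and 31 October, so daylight saving is not in effect and Wynoth Republic is at UTC−07:00.
13:30 Wynoth Republic + 7h = 20:30 UTC.
1 September 2031 is a Monday, so the first Monday is September 1 and the fourth is September 22.
1 February 2032 is a Sunday, so the first Monday is February 2 and the second is February 9.
At the standard offset (UTC−12:00), 20:30 UTC − 12h = 08:30 Joreph Sector standard time.
The standard-time date in Joreph Sector, March 11, 2032, does not fall between 22 September 2031 and 9 February 2032, so daylight saving is not in effect and Joreph Sector is at UTC−12:00.
20:30 UTC − 12h = 08:30 Joreph Sector.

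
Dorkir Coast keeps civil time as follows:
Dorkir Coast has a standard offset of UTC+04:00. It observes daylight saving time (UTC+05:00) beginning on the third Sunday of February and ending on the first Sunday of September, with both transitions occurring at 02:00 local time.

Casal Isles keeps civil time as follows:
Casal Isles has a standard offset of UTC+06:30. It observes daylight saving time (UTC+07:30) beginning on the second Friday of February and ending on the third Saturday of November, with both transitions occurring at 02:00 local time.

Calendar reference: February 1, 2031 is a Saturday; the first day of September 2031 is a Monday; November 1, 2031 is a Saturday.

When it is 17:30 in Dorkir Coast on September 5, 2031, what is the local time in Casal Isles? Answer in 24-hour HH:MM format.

1 February 2031 is a Saturday, so the first Sunday is February 2 and the third is February 16.
1 September 2031 is a Monday, so the first Sunday is September 7.
September 5, 2031 lies within the daylight-saving period (16 February – 7 September), so Dorkir Coast is on daylight time, UTC+05:00.
17:30 Dorkir Coast − 5h = 12:30 UTC.
1 February 2031 is a Saturday, so the first Friday is February 7 and the second is February 14.
1 November 2031 is a Saturday, so the first Saturday is November 1 and the third is November 15.
At the standard offset (UTC+06:30), 12:30 UTC + 6h30m = 19:00 Casal Isles standard time.
Daylight saving runs 14 February – 15 November; the standard-time date in Casal Isles, September 5, 2031, is inside that window, so Casal Isles is at UTC+07:30.
12:30 UTC + 7h30m = 20:00 Casal Isles.

20:00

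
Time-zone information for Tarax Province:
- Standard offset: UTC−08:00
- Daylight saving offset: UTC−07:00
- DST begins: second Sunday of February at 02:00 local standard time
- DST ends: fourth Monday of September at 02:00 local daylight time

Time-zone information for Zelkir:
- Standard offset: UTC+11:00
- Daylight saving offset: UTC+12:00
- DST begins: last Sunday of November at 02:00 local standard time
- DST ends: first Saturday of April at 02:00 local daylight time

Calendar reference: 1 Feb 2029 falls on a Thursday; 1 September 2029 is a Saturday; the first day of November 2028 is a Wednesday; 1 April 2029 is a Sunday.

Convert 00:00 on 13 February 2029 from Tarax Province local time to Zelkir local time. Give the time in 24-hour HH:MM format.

1 February 2029 is a Thursday, so the first Sunday is February 4 and the second is February 11.
1 September 2029 is a Saturday, so the first Monday is September 3 and the fourth is September 24.
13 February 2029 falls between 11 February and 24 September, so daylight saving is in effect and Tarax Province is at UTC−07:00.
00:00 Tarax Province + 7h = 07:00 UTC.
1 November 2028 is a Wednesday, so Sundays fall on 5, 12, 19, 26; the last is November 26.
1 April 2029 is a Sunday, so the first Saturday is April 7.
At the standard offset (UTC+11:00), 07:00 UTC + 11h = 18:00 Zelkir standard time.
Daylight saving runs 26 November 2028 – 7 April 2029; the standard-time date in Zelkir, 13 February 2029, is inside that window, so Zelkir is at UTC+12:00.
07:00 UTC + 12h = 19:00 Zelkir.

19:00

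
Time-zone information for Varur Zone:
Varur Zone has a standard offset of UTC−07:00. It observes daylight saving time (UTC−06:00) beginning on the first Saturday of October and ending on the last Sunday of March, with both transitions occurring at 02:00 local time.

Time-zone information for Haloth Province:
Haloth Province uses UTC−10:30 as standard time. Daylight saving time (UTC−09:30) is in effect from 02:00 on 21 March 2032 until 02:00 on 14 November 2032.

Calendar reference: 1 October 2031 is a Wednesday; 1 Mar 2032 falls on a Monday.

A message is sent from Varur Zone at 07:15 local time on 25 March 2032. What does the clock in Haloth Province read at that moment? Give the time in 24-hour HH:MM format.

03:45

1 October 2031 is a Wednesday, so the first Saturday is October 4.
1 March 2032 is a Monday, so Sundays fall on 7, 14, 21, 28; the last is March 28.
Daylight saving runs 4 October 2031 – 28 March 2032; 25 March 2032 is inside that window, so Varur Zone is at UTC−06:00.
07:15 Varur Zone + 6h = 13:15 UTC.
At the standard offset (UTC−10:30), 13:15 UTC − 10h30m = 02:45 Haloth Province standard time.
Daylight saving runs 21 March – 14 November; the standard-time date in Haloth Province, 25 March 2032, is inside that window, so Haloth Province is at UTC−09:30.
13:15 UTC − 9h30m = 03:45 Haloth Province.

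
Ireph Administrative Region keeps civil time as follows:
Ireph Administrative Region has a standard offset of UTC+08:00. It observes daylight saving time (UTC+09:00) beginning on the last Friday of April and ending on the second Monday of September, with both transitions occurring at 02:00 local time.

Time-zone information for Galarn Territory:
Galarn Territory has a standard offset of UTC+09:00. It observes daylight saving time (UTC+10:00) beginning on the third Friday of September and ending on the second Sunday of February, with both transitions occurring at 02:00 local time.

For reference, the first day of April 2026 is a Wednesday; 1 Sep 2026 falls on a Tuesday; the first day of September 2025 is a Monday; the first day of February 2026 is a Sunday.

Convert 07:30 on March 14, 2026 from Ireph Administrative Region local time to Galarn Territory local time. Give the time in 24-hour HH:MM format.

1 April 2026 is a Wednesday, so Fridays fall on 3, 10, 17, 24; the last is April 24.
1 September 2026 is a Tuesday, so the first Monday is September 7 and the second is September 14.
March 14, 2026 does not fall between 24 April and 14 September, so daylight saving is not in effect and Ireph Administrative Region is at UTC+08:00.
07:30 Ireph Administrative Region − 8h = 23:30 UTC (rolling into the previous day, 13 March 2026).
1 September 2025 is a Monday, so the first Friday is September 5 and the third is September 19.
1 February 2026 is a Sunday, so the first Sunday is February 1 and the second is February 8.
At the standard offset (UTC+09:00), 23:30 UTC + 9h = 08:30 Galarn Territory standard time (rolling into the next day, 14 March 2026).
The standard-time date in Galarn Territory, March 14, 2026, is outside the daylight-saving period (19 September 2025 – 8 February 2026), so Galarn Territory is on standard time, UTC+09:00.
23:30 UTC + 9h = 08:30 Galarn Territory (rolling into the next day, 14 March 2026).

08:30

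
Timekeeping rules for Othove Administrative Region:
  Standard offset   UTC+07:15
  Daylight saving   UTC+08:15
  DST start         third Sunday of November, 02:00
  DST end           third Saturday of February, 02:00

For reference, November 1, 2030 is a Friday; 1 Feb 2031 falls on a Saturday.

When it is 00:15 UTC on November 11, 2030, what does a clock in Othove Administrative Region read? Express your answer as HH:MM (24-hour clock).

1 November 2030 is a Friday, so the first Sunday is November 3 and the third is November 17.
1 February 2031 is a Saturday, so the first Saturday is February 1 and the third is February 15.
At the standard offset (UTC+07:15), 00:15 UTC + 7h15m = 07:30 Othove Administrative Region standard time.
The standard-time date in Othove Administrative Region, November 11, 2030, is outside the daylight-saving period (17 November 2030 – 15 February 2031), so Othove Administrative Region is on standard time, UTC+07:15.
00:15 UTC + 7h15m = 07:30 local.

07:30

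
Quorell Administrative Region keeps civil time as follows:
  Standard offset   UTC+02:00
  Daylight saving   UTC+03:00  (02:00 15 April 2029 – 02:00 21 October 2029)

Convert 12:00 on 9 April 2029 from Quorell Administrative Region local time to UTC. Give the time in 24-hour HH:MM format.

9 April 2029 is outside the daylight-saving period (15 April – 21 October), so Quorell Administrative Region is on standard time, UTC+02:00.
12:00 local − 2h = 10:00 UTC.

10:00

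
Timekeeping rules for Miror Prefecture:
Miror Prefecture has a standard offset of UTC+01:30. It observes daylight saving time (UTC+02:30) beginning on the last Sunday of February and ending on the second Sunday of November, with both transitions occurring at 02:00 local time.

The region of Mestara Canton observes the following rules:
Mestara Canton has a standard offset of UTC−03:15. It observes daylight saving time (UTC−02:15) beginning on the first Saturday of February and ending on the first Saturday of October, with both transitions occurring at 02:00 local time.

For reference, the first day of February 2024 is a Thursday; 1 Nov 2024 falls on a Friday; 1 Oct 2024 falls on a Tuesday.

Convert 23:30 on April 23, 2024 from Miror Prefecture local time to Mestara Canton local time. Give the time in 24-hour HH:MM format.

1 February 2024 is a Thursday, so Sundays fall on 4, 11, 18, 25; the last is February 25.
1 November 2024 is a Friday, so the first Sunday is November 3 and the second is November 10.
April 23, 2024 lies within the daylight-saving period (25 February – 10 November), so Miror Prefecture is on daylight time, UTC+02:30.
23:30 Miror Prefecture − 2h30m = 21:00 UTC.
1 February 2024 is a Thursday, so the first Saturday is February 3.
1 October 2024 is a Tuesday, so the first Saturday is October 5.
At the standard offset (UTC−03:15), 21:00 UTC − 3h15m = 17:45 Mestara Canton standard time.
Daylight saving runs 3 February – 5 October; the standard-time date in Mestara Canton, April 23, 2024, is inside that window, so Mestara Canton is at UTC−02:15.
21:00 UTC − 2h15m = 18:45 Mestara Canton.

18:45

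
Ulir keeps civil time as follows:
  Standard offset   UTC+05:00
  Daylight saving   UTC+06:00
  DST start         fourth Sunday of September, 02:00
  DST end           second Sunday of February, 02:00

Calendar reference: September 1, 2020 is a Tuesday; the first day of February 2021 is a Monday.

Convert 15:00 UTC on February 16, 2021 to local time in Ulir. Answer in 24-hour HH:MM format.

20:00

1 September 2020 is a Tuesday, so the first Sunday is September 6 and the fourth is September 27.
1 February 2021 is a Monday, so the first Sunday is February 7 and the second is February 14.
At the standard offset (UTC+05:00), 15:00 UTC + 5h = 20:00 Ulir standard time.
Daylight saving runs 27 September 2020 – 14 February 2021; the standard-time date in Ulir, February 16, 2021, is outside that window, so Ulir is on standard time at UTC+05:00.
15:00 UTC + 5h = 20:00 local.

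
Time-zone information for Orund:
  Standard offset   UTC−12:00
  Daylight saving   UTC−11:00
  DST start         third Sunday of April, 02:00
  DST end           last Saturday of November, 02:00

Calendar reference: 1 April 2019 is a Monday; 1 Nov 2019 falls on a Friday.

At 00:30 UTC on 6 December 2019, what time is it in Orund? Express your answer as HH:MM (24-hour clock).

1 April 2019 is a Monday, so the first Sunday is April 7 and the third is April 21.
1 November 2019 is a Friday, so Saturdays fall on 2, 9, 16, 23, 30; the last is November 30.
At the standard offset (UTC−12:00), 00:30 UTC − 12h = 12:30 Orund standard time (rolling into the previous day, 5 December 2019).
The standard-time date in Orund, 5 December 2019, is outside the daylight-saving period (21 April – 30 November), so Orund is on standard time, UTC−12:00.
00:30 UTC − 12h = 12:30 local (rolling into the previous day, 5 December 2019).

12:30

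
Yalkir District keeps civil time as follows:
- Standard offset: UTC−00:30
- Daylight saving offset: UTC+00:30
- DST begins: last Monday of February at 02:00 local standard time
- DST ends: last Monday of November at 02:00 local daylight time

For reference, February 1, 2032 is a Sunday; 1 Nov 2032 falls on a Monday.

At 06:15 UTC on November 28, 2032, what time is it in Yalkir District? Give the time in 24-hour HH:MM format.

1 February 2032 is a Sunday, so Mondays fall on 2, 9, 16, 23; the last is February 23.
1 November 2032 is a Monday, so Mondays fall on 1, 8, 15, 22, 29; the last is November 29.
At the standard offset (UTC−00:30), 06:15 UTC − 0h30m = 05:45 Yalkir District standard time.
The standard-time date in Yalkir District, November 28, 2032, lies within the daylight-saving period (23 February – 29 November), so Yalkir District is on daylight time, UTC+00:30.
06:15 UTC + 0h30m = 06:45 local.

06:45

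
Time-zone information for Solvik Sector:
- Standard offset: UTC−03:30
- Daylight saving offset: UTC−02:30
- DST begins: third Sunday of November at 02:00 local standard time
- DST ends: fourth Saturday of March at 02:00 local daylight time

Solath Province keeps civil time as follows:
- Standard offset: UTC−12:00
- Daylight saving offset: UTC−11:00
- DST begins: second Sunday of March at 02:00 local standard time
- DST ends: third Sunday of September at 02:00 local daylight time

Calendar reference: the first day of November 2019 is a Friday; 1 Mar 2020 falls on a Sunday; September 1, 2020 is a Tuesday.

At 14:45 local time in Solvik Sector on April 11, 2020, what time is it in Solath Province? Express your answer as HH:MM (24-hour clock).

07:15

1 November 2019 is a Friday, so the first Sunday is November 3 and the third is November 17.
1 March 2020 is a Sunday, so the first Saturday is March 7 and the fourth is March 28.
April 11, 2020 is outside the daylight-saving period (17 November 2019 – 28 March 2020), so Solvik Sector is on standard time, UTC−03:30.
14:45 Solvik Sector + 3h30m = 18:15 UTC.
1 March 2020 is a Sunday, so the first Sunday is March 1 and the second is March 8.
1 September 2020 is a Tuesday, so the first Sunday is September 6 and the third is September 20.
At the standard offset (UTC−12:00), 18:15 UTC − 12h = 06:15 Solath Province standard time.
The standard-time date in Solath Province, April 11, 2020, lies within the daylight-saving period (8 March – 20 September), so Solath Province is on daylight time, UTC−11:00.
18:15 UTC − 11h = 07:15 Solath Province.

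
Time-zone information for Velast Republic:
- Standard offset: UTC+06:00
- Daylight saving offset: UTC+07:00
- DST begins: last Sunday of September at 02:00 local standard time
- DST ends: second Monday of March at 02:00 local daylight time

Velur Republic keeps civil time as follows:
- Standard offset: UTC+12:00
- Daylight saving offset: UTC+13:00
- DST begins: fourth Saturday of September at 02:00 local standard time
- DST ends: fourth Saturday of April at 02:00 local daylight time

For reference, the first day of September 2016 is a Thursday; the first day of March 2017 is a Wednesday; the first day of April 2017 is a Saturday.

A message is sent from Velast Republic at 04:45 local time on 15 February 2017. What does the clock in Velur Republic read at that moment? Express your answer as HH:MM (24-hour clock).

1 September 2016 is a Thursday, so Sundays fall on 4, 11, 18, 25; the last is September 25.
1 March 2017 is a Wednesday, so the first Monday is March 6 and the second is March 13.
15 February 2017 lies within the daylight-saving period (25 September 2016 – 13 March 2017), so Velast Republic is on daylight time, UTC+07:00.
04:45 Velast Republic − 7h = 21:45 UTC (rolling into the previous day, 14 February 2017).
1 September 2016 is a Thursday, so the first Saturday is September 3 and the fourth is September 24.
1 April 2017 is a Saturday, so the first Saturday is April 1 and the fourth is April 22.
At the standard offset (UTC+12:00), 21:45 UTC + 12h = 09:45 Velur Republic standard time (rolling into the next day, 15 February 2017).
The standard-time date in Velur Republic, 15 February 2017, falls between 24 September 2016 and 22 April 2017, so daylight saving is in effect and Velur Republic is at UTC+13:00.
21:45 UTC + 13h = 10:45 Velur Republic (rolling into the next day, 15 February 2017).

10:45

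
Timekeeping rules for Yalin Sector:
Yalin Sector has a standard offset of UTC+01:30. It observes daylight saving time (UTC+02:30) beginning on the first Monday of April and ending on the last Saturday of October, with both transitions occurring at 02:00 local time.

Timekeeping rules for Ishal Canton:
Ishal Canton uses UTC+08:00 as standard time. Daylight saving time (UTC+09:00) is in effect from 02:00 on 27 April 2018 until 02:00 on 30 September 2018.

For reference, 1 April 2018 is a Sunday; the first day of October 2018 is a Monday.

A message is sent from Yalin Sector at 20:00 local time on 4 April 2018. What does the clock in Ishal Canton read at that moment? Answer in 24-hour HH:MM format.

1 April 2018 is a Sunday, so the first Monday is April 2.
1 October 2018 is a Monday, so Saturdays fall on 6, 13, 20, 27; the last is October 27.
4 April 2018 falls between 2 April and 27 October, so daylight saving is in effect and Yalin Sector is at UTC+02:30.
20:00 Yalin Sector − 2h30m = 17:30 UTC.
At the standard offset (UTC+08:00), 17:30 UTC + 8h = 01:30 Ishal Canton standard time (rolling into the next day, 5 April 2018).
The standard-time date in Ishal Canton, 5 April 2018, is outside the daylight-saving period (27 April – 30 September), so Ishal Canton is on standard time, UTC+08:00.
17:30 UTC + 8h = 01:30 Ishal Canton (rolling into the next day, 5 April 2018).

01:30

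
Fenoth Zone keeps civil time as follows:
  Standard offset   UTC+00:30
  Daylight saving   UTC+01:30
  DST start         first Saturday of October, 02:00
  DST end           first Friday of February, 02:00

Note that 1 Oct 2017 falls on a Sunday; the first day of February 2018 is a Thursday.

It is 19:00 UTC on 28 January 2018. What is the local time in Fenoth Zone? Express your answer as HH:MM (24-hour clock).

20:30

1 October 2017 is a Sunday, so the first Saturday is October 7.
1 February 2018 is a Thursday, so the first Friday is February 2.
At the standard offset (UTC+00:30), 19:00 UTC + 0h30m = 19:30 Fenoth Zone standard time.
The standard-time date in Fenoth Zone, 28 January 2018, lies within the daylight-saving period (7 October 2017 – 2 February 2018), so Fenoth Zone is on daylight time, UTC+01:30.
19:00 UTC + 1h30m = 20:30 local.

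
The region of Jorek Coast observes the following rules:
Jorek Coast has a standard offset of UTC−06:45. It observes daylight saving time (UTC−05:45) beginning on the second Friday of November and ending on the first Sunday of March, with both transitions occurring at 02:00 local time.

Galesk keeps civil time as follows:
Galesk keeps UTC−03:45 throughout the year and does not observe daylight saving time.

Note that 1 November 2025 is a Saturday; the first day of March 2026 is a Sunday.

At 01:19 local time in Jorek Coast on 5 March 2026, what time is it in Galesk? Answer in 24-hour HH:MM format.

1 November 2025 is a Saturday, so the first Friday is November 7 and the second is November 14.
1 March 2026 is a Sunday, so the first Sunday is March 1.
5 March 2026 does not fall between 14 November 2025 and 1 March 2026, so daylight saving is not in effect and Jorek Coast is at UTC−06:45.
01:19 Jorek Coast + 6h45m = 08:04 UTC.
Galesk has no daylight saving, so its offset is UTC−03:45 year-round.
08:04 UTC − 3h45m = 04:19 Galesk.

04:19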